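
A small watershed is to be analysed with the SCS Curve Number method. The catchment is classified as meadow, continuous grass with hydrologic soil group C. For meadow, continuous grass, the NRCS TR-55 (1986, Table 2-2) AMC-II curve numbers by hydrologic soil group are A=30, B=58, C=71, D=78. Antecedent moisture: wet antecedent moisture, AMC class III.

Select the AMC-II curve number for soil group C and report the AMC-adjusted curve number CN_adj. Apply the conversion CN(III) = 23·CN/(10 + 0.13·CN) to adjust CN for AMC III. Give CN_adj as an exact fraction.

NRCS table: meadow, continuous grass, soil group C → CN(II) = 71
Adjust CN=71 to AMC III: 23·71/(10 + 0.13·71) → 1633 ÷ (1923/100) = 163300/1923 ≈ 84.919

CN_adj = 163300/1923 ≈ 84.919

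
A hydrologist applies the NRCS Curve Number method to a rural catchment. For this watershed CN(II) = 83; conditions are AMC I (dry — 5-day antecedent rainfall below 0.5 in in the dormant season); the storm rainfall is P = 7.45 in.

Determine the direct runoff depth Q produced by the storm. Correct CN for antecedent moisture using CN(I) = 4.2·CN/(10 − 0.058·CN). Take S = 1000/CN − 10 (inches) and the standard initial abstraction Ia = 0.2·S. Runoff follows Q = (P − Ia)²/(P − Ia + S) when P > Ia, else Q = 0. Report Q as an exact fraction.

Adjust CN=83 to AMC I: 4.2·83/(10 − 0.058·83) → (1743/5) ÷ (2593/500) = 174300/2593 ≈ 67.219
Retention S: 1000/CN − 10 with CN=67.219 → S = 8500/1743 ≈ 4.877 in
Ia = 0.2·(8500/1743) = 1700/1743 in ≈ 0.975 in
P − Ia = 7.450 − 0.975 = 225707/34860 ≈ 6.475 in (> 0, runoff occurs)
Q = (225707/34860)²/((225707/34860) + 8500/1743) = (50943649849/1215219600)/(395707/34860) = 50943649849/13794346020 in ≈ 3.693 in

Q = 50943649849/13794346020 in ≈ 3.693 in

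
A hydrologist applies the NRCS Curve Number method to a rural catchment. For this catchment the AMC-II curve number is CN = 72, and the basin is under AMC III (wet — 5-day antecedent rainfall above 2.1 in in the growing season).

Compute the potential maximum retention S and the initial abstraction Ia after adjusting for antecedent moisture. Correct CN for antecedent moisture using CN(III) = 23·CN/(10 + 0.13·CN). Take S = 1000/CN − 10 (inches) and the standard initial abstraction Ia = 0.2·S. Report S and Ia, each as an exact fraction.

S = 350/207 in ≈ 1.691 in; Ia = 70/207 in ≈ 0.338 in

Adjust CN=72 to AMC III: 23·72/(10 + 0.13·72) → 1656 ÷ (484/25) = 10350/121 ≈ 85.537
S = 1000/(10350/121) − 10 = 350/207 in ≈ 1.691 in
Ia = 0.2·(350/207) = 70/207 in ≈ 0.338 in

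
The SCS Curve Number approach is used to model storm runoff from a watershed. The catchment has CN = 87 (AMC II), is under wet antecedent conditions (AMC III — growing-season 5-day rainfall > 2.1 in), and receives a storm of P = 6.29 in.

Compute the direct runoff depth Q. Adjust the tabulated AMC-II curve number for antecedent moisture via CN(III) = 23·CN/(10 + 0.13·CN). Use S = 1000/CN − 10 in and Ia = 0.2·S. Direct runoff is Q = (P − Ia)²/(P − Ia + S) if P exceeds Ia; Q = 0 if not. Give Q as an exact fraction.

Q = 1519374251641/272662062900 in ≈ 5.572 in

CN(III) from CN(II)=87: (23·87)/(10 + 0.13·87) = 200100/2131 ≈ 93.900
Retention S: 1000/CN − 10 with CN=93.900 → S = 1300/2001 ≈ 0.650 in
Initial abstraction Ia = S/5 = (1300/2001)/5 = 260/2001 ≈ 0.130 in
Excess rainfall: 6.290 − 0.130 = 6.160 in; P > Ia so Q > 0
Q = (1232629/200100)²/((1232629/200100) + 1300/2001) = (1519374251641/40040010000)/(1362629/200100) = 1519374251641/272662062900 in ≈ 5.572 in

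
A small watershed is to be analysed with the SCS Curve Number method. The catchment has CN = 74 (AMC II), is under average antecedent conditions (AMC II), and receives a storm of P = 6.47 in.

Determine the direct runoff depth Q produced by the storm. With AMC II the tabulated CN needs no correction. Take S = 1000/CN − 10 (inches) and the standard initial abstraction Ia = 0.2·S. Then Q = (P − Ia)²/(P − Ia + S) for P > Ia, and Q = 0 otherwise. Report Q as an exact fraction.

Average conditions: CN = 74 (no AMC adjustment).
Max retention: S = 1000/74 − 10 = 130/37 in (≈ 3.514 in)
Initial abstraction Ia = S/5 = (130/37)/5 = 26/37 ≈ 0.703 in
Since P=6.470 > Ia=0.703: effective rainfall P−Ia = 21339/3700 in
Q: (21339/3700)² ÷ (34339/3700) = 455352921/127054300 in (≈ 3.584 in)

Q = 455352921/127054300 in ≈ 3.584 in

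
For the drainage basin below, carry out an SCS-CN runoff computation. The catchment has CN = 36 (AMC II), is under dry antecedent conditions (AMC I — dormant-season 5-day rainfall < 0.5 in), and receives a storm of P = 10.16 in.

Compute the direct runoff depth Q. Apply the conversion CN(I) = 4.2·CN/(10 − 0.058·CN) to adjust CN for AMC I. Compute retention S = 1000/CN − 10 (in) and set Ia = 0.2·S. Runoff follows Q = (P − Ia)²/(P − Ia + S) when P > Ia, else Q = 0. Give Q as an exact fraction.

Q = 32048018/491414175 in ≈ 0.065 in

CN(I) from CN(II)=36: (4.2·36)/(10 − 0.058·36) = 18900/989 ≈ 19.110
Max retention: S = 1000/(18900/989) − 10 = 8000/189 in (≈ 42.328 in)
Ia = 0.2S: 0.2·42.328 = 8.466 in (exactly 1600/189)
Excess rainfall: 10.160 − 8.466 = 1.694 in; P > Ia so Q > 0
Q = (8006/4725)²/((8006/4725) + 8000/189) = (64096036/22325625)/(208006/4725) = 32048018/491414175 in ≈ 0.065 in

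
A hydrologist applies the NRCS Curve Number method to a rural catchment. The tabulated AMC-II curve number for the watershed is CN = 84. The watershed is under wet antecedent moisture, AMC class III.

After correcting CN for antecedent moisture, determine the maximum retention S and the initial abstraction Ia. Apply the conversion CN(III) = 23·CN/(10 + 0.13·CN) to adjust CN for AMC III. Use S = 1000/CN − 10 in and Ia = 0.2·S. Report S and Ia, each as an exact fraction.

Wet (AMC III): CN(III) = 23·84/(10 + 0.13·84) = 1932/(523/25) = 48300/523 ≈ 92.352
Retention S: 1000/CN − 10 with CN=92.352 → S = 400/483 ≈ 0.828 in
Initial abstraction Ia = S/5 = (400/483)/5 = 80/483 ≈ 0.166 in

S = 400/483 in ≈ 0.828 in; Ia = 80/483 in ≈ 0.166 in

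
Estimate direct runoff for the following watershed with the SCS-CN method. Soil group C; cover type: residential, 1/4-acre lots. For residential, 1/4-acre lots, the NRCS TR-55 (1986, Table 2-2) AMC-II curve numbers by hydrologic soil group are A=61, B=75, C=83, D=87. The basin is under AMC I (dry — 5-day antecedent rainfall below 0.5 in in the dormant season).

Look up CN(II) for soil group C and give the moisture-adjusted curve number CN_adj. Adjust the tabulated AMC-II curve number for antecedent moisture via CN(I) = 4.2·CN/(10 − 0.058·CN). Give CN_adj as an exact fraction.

CN_adj = 174300/2593 ≈ 67.219

NRCS table: residential, 1/4-acre lots, soil group C → CN(II) = 83
Adjust CN=83 to AMC I: 4.2·83/(10 − 0.058·83) → (1743/5) ÷ (2593/500) = 174300/2593 ≈ 67.219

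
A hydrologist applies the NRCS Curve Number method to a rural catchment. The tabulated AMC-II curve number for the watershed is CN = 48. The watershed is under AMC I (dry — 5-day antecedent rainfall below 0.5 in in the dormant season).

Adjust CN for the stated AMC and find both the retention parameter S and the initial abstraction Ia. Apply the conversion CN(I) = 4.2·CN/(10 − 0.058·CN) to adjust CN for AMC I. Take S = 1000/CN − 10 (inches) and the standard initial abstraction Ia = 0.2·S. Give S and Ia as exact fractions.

Dry (AMC I): CN(I) = 4.2·48/(10 − 0.058·48) = (1008/5)/(902/125) = 12600/451 ≈ 27.938
Max retention: S = 1000/(12600/451) − 10 = 1625/63 in (≈ 25.794 in)
Initial abstraction Ia = S/5 = (1625/63)/5 = 325/63 ≈ 5.159 in

S = 1625/63 in ≈ 25.794 in; Ia = 325/63 in ≈ 5.159 in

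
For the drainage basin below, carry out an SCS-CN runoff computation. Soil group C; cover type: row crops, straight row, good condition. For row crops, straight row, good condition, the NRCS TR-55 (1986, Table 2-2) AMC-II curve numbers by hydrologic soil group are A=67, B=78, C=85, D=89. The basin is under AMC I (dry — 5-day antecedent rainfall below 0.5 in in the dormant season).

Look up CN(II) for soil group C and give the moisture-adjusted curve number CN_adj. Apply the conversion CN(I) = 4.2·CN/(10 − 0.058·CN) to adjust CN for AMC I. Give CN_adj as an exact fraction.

NRCS table: row crops, straight row, good condition, soil group C → CN(II) = 85
Dry (AMC I): CN(I) = 4.2·85/(10 − 0.058·85) = 357/(507/100) = 11900/169 ≈ 70.414

CN_adj = 11900/169 ≈ 70.414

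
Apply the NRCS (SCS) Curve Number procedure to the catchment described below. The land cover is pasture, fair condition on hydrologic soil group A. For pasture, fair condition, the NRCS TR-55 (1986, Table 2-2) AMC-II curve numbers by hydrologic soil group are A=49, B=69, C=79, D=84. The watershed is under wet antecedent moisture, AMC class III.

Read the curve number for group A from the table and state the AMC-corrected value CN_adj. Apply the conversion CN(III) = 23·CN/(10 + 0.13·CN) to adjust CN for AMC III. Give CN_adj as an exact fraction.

NRCS table: pasture, fair condition, soil group A → CN(II) = 49
Adjust CN=49 to AMC III: 23·49/(10 + 0.13·49) → 1127 ÷ (1637/100) = 112700/1637 ≈ 68.845

CN_adj = 112700/1637 ≈ 68.845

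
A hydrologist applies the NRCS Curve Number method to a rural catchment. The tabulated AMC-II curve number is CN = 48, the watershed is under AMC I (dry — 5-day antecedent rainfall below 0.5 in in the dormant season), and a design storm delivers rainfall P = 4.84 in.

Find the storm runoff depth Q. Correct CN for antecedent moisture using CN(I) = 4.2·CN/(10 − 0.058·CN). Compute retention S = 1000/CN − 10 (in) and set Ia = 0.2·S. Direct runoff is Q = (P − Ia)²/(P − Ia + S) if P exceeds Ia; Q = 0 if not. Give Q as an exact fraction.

Q = 0 in ≈ 0.000 in

Adjust CN=48 to AMC I: 4.2·48/(10 − 0.058·48) → (1008/5) ÷ (902/125) = 12600/451 ≈ 27.938
S = 1000/(12600/451) − 10 = 1625/63 in ≈ 25.794 in
Ia = 0.2·(1625/63) = 325/63 in ≈ 5.159 in
P = 4.840 ≤ Ia = 5.159 in: entire storm abstracted, Q = 0.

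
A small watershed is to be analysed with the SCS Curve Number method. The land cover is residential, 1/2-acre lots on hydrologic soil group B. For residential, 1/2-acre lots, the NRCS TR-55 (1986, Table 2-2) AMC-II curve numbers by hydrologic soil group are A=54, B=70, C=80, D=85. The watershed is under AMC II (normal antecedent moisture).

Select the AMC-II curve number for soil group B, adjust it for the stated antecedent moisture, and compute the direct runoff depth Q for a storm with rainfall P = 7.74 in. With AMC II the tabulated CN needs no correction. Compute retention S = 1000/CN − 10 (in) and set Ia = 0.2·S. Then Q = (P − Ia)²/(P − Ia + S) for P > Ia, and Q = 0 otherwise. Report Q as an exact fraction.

NRCS table: residential, 1/2-acre lots, soil group B → CN(II) = 70
Average conditions: CN = 70 (no AMC adjustment).
Max retention: S = 1000/70 − 10 = 30/7 in (≈ 4.286 in)
Ia = 0.2S: 0.2·4.286 = 0.857 in (exactly 6/7)
Excess rainfall: 7.740 − 0.857 = 6.883 in; P > Ia so Q > 0
Q: (2409/350)² ÷ (3909/350) = 1934427/456050 in (≈ 4.242 in)

Q = 1934427/456050 in ≈ 4.242 in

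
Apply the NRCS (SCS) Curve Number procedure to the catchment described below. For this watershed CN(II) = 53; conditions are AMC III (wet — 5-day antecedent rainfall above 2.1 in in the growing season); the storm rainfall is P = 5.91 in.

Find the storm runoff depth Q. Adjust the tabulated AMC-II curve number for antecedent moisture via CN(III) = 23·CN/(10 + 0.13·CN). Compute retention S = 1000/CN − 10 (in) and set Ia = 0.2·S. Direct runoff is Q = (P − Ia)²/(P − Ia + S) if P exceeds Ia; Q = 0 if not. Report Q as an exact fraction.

Q = 392413292041/133654695100 in ≈ 2.936 in

CN(III) from CN(II)=53: (23·53)/(10 + 0.13·53) = 121900/1689 ≈ 72.173
Retention S: 1000/CN − 10 with CN=72.173 → S = 4700/1219 ≈ 3.856 in
Initial abstraction Ia = S/5 = (4700/1219)/5 = 940/1219 ≈ 0.771 in
Since P=5.910 > Ia=0.771: effective rainfall P−Ia = 626429/121900 in
Runoff Q = (P−Ia)²/(P−Ia+S) = (5.139)²/(5.139+3.856) = 392413292041/133654695100 ≈ 2.936 in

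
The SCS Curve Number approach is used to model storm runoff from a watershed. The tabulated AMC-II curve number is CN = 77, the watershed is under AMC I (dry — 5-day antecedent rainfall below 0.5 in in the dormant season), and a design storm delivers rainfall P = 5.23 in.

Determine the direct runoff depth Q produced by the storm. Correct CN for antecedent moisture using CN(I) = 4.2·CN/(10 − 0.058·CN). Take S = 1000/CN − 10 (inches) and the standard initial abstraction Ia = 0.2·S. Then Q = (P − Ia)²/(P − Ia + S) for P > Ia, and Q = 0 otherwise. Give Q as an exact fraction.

Adjust CN=77 to AMC I: 4.2·77/(10 − 0.058·77) → (1617/5) ÷ (2767/500) = 161700/2767 ≈ 58.439
S = 1000/(161700/2767) − 10 = 11500/1617 in ≈ 7.112 in
Ia = 0.2S: 0.2·7.112 = 1.422 in (exactly 2300/1617)
Excess rainfall: 5.230 − 1.422 = 3.808 in; P > Ia so Q > 0
Q: (615691/161700)² ÷ (1765691/161700) = 379075407481/285512234700 in (≈ 1.328 in)

Q = 379075407481/285512234700 in ≈ 1.328 in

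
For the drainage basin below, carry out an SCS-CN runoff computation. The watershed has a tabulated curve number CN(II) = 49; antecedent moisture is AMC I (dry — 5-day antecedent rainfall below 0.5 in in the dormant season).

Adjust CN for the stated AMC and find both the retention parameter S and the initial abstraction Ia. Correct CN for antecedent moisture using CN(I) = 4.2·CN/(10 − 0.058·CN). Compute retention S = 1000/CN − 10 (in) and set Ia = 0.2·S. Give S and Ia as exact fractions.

Adjust CN=49 to AMC I: 4.2·49/(10 − 0.058·49) → (1029/5) ÷ (3579/500) = 34300/1193 ≈ 28.751
Retention S: 1000/CN − 10 with CN=28.751 → S = 8500/343 ≈ 24.781 in
Ia = 0.2·(8500/343) = 1700/343 in ≈ 4.956 in

S = 8500/343 in ≈ 24.781 in; Ia = 1700/343 in ≈ 4.956 in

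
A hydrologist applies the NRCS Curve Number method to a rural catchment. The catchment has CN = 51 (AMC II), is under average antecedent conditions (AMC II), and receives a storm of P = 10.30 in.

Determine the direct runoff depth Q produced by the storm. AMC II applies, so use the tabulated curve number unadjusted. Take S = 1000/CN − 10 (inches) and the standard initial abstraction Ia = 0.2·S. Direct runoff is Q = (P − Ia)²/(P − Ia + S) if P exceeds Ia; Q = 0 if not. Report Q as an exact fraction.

AMC II — tabulated CN = 51 applies directly.
S = 1000/51 − 10 = 490/51 in ≈ 9.608 in
Ia = 0.2·(490/51) = 98/51 in ≈ 1.922 in
P − Ia = 10.300 − 1.922 = 4273/510 ≈ 8.378 in (> 0, runoff occurs)
Q: (4273/510)² ÷ (9173/510) = 18258529/4678230 in (≈ 3.903 in)

Q = 18258529/4678230 in ≈ 3.903 in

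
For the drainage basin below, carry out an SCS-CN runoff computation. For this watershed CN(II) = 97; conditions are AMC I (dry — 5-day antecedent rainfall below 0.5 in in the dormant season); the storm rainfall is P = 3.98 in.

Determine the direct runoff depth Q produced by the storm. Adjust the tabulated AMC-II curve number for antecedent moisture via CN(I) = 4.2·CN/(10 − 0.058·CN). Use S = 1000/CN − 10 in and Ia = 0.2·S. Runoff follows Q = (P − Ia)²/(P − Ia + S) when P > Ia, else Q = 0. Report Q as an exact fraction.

Q = 16931474641/5266357950 in ≈ 3.215 in

CN(I) from CN(II)=97: (4.2·97)/(10 − 0.058·97) = 67900/729 ≈ 93.141
S = 1000/(67900/729) − 10 = 500/679 in ≈ 0.736 in
Initial abstraction Ia = S/5 = (500/679)/5 = 100/679 ≈ 0.147 in
P − Ia = 3.980 − 0.147 = 130121/33950 ≈ 3.833 in (> 0, runoff occurs)
Runoff Q = (P−Ia)²/(P−Ia+S) = (3.833)²/(3.833+0.736) = 16931474641/5266357950 ≈ 3.215 in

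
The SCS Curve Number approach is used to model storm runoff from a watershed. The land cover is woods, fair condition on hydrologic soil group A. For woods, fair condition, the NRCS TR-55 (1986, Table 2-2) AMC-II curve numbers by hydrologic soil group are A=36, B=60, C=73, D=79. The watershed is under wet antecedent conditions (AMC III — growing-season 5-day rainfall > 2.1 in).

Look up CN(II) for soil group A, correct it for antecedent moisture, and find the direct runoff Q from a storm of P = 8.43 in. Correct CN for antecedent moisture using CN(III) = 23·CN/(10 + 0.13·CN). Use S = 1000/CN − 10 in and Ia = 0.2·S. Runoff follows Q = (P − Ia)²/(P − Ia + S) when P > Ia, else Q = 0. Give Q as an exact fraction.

NRCS table: woods, fair condition, soil group A → CN(II) = 36
Adjust CN=36 to AMC III: 23·36/(10 + 0.13·36) → 828 ÷ (367/25) = 20700/367 ≈ 56.403
Retention S: 1000/CN − 10 with CN=56.403 → S = 1600/207 ≈ 7.729 in
Ia = 0.2S: 0.2·7.729 = 1.546 in (exactly 320/207)
Since P=8.430 > Ia=1.546: effective rainfall P−Ia = 142501/20700 in
Runoff Q = (P−Ia)²/(P−Ia+S) = (6.884)²/(6.884+7.729) = 20306535001/6261770700 ≈ 3.243 in

Q = 20306535001/6261770700 in ≈ 3.243 in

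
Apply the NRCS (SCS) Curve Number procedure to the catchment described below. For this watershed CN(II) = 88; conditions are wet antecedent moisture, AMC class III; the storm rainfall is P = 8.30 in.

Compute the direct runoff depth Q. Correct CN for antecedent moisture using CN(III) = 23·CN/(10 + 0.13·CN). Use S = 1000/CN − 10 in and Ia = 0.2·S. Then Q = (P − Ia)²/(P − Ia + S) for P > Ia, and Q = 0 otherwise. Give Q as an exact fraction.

Q = 428448601/56163470 in ≈ 7.629 in

Wet (AMC III): CN(III) = 23·88/(10 + 0.13·88) = 2024/(536/25) = 6325/67 ≈ 94.403
Retention S: 1000/CN − 10 with CN=94.403 → S = 150/253 ≈ 0.593 in
Ia = 0.2S: 0.2·0.593 = 0.119 in (exactly 30/253)
Excess rainfall: 8.300 − 0.119 = 8.181 in; P > Ia so Q > 0
Q: (20699/2530)² ÷ (22199/2530) = 428448601/56163470 in (≈ 7.629 in)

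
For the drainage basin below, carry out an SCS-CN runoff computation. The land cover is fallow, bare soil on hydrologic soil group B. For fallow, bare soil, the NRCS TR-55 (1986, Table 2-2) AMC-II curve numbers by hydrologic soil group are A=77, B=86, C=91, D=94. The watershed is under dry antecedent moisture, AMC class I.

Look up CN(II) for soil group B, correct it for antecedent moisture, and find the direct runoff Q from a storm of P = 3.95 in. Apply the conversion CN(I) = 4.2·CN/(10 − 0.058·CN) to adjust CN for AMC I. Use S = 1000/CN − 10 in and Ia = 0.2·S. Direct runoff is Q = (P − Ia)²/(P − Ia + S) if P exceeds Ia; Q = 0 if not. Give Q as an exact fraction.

Q = 67092481/46932780 in ≈ 1.430 in

NRCS table: fallow, bare soil, soil group B → CN(II) = 86
Adjust CN=86 to AMC I: 4.2·86/(10 − 0.058·86) → (1806/5) ÷ (1253/250) = 12900/179 ≈ 72.067
Retention S: 1000/CN − 10 with CN=72.067 → S = 500/129 ≈ 3.876 in
Ia = 0.2·(500/129) = 100/129 in ≈ 0.775 in
Excess rainfall: 3.950 − 0.775 = 3.175 in; P > Ia so Q > 0
Q = (8191/2580)²/((8191/2580) + 500/129) = (67092481/6656400)/(18191/2580) = 67092481/46932780 in ≈ 1.430 in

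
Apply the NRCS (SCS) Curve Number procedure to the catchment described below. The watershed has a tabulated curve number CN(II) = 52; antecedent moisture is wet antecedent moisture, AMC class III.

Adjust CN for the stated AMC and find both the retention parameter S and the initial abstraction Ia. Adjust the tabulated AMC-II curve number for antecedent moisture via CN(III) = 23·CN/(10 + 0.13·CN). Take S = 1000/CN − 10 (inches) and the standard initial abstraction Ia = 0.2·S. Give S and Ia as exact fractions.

S = 1200/299 in ≈ 4.013 in; Ia = 240/299 in ≈ 0.803 in

Adjust CN=52 to AMC III: 23·52/(10 + 0.13·52) → 1196 ÷ (419/25) = 29900/419 ≈ 71.360
Retention S: 1000/CN − 10 with CN=71.360 → S = 1200/299 ≈ 4.013 in
Initial abstraction Ia = S/5 = (1200/299)/5 = 240/299 ≈ 0.803 in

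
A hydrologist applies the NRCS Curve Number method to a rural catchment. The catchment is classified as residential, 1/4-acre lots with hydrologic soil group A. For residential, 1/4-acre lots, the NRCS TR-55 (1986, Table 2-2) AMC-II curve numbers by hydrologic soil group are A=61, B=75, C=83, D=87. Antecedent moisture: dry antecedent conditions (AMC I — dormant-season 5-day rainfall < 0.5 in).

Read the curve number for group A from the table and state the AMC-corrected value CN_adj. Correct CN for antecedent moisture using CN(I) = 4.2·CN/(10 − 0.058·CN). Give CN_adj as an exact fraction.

NRCS table: residential, 1/4-acre lots, soil group A → CN(II) = 61
Dry (AMC I): CN(I) = 4.2·61/(10 − 0.058·61) = (1281/5)/(3231/500) = 42700/1077 ≈ 39.647

CN_adj = 42700/1077 ≈ 39.647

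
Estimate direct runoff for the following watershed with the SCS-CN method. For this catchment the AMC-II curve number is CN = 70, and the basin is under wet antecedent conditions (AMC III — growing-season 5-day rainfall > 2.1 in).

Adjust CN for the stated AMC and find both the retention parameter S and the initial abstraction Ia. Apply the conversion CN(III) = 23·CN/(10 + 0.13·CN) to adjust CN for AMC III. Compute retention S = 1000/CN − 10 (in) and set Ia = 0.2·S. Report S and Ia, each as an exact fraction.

CN(III) from CN(II)=70: (23·70)/(10 + 0.13·70) = 16100/191 ≈ 84.293
S = 1000/(16100/191) − 10 = 300/161 in ≈ 1.863 in
Ia = 0.2S: 0.2·1.863 = 0.373 in (exactly 60/161)

S = 300/161 in ≈ 1.863 in; Ia = 60/161 in ≈ 0.373 in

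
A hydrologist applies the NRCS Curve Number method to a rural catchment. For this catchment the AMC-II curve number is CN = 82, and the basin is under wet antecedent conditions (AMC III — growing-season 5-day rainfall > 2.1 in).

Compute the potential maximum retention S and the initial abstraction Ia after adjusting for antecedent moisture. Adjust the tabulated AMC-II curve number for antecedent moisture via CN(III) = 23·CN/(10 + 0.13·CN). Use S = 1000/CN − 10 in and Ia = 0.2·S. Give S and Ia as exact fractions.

S = 900/943 in ≈ 0.954 in; Ia = 180/943 in ≈ 0.191 in

Wet (AMC III): CN(III) = 23·82/(10 + 0.13·82) = 1886/(1033/50) = 94300/1033 ≈ 91.288
Retention S: 1000/CN − 10 with CN=91.288 → S = 900/943 ≈ 0.954 in
Ia = 0.2S: 0.2·0.954 = 0.191 in (exactly 180/943)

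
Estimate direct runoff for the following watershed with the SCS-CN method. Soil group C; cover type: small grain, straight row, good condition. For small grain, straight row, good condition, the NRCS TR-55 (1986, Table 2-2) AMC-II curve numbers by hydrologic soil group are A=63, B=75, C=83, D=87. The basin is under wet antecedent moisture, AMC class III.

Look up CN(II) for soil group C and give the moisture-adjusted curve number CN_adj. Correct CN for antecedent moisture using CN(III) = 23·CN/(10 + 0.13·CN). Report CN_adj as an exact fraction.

NRCS table: small grain, straight row, good condition, soil group C → CN(II) = 83
CN(III) from CN(II)=83: (23·83)/(10 + 0.13·83) = 190900/2079 ≈ 91.823

CN_adj = 190900/2079 ≈ 91.823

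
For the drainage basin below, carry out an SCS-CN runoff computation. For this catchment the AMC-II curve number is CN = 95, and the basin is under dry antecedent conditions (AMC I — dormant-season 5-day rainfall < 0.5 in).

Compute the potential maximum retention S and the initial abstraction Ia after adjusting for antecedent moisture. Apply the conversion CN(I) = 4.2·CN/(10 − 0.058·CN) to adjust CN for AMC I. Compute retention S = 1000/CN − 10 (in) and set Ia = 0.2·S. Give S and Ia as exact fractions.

Adjust CN=95 to AMC I: 4.2·95/(10 − 0.058·95) → 399 ÷ (449/100) = 39900/449 ≈ 88.864
Max retention: S = 1000/(39900/449) − 10 = 500/399 in (≈ 1.253 in)
Ia = 0.2·(500/399) = 100/399 in ≈ 0.251 in

S = 500/399 in ≈ 1.253 in; Ia = 100/399 in ≈ 0.251 in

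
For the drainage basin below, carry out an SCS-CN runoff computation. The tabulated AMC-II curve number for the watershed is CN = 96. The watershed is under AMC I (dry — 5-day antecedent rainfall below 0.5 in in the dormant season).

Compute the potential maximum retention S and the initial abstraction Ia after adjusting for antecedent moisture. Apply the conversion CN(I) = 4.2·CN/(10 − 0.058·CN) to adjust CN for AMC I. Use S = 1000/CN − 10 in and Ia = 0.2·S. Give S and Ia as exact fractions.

S = 125/126 in ≈ 0.992 in; Ia = 25/126 in ≈ 0.198 in

Dry (AMC I): CN(I) = 4.2·96/(10 − 0.058·96) = (2016/5)/(554/125) = 25200/277 ≈ 90.975
Retention S: 1000/CN − 10 with CN=90.975 → S = 125/126 ≈ 0.992 in
Ia = 0.2·(125/126) = 25/126 in ≈ 0.198 in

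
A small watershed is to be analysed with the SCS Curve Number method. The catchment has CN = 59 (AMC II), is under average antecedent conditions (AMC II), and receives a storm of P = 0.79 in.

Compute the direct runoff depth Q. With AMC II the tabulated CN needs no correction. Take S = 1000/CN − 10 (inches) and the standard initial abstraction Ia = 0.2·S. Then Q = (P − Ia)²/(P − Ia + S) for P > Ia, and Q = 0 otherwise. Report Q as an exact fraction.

Q = 0 in ≈ 0.000 in

CN(II) = 59; AMC II needs no correction.
S = 1000/59 − 10 = 410/59 in ≈ 6.949 in
Ia = 0.2S: 0.2·6.949 = 1.390 in (exactly 82/59)
P = 0.790 ≤ Ia = 1.390 in: entire storm abstracted, Q = 0.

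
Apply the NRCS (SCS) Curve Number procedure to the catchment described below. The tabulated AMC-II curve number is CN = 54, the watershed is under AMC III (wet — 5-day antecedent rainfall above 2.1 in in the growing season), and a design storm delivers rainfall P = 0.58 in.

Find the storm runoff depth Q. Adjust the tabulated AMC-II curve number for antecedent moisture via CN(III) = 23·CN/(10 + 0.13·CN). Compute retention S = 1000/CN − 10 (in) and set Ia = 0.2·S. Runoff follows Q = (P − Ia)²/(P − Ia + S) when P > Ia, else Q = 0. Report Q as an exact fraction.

Wet (AMC III): CN(III) = 23·54/(10 + 0.13·54) = 1242/(851/50) = 2700/37 ≈ 72.973
S = 1000/(2700/37) − 10 = 100/27 in ≈ 3.704 in
Ia = 0.2S: 0.2·3.704 = 0.741 in (exactly 20/27)
P = 0.580 ≤ Ia = 0.741 in: entire storm abstracted, Q = 0.

Q = 0 in ≈ 0.000 in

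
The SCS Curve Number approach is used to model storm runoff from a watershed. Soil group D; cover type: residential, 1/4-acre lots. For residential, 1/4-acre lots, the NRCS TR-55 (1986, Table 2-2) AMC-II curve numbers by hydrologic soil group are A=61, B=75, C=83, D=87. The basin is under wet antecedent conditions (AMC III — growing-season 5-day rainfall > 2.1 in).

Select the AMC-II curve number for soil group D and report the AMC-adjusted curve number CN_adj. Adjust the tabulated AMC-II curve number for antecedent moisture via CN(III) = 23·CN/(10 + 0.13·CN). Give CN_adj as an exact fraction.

CN_adj = 200100/2131 ≈ 93.900

NRCS table: residential, 1/4-acre lots, soil group D → CN(II) = 87
CN(III) from CN(II)=87: (23·87)/(10 + 0.13·87) = 200100/2131 ≈ 93.900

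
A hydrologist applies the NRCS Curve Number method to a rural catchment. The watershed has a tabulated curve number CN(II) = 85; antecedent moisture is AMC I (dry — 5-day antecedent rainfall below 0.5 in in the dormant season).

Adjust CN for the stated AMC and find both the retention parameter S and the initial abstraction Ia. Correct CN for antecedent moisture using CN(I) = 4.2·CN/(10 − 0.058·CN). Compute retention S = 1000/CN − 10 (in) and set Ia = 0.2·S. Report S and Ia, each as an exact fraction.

Dry (AMC I): CN(I) = 4.2·85/(10 − 0.058·85) = 357/(507/100) = 11900/169 ≈ 70.414
Max retention: S = 1000/(11900/169) − 10 = 500/119 in (≈ 4.202 in)
Initial abstraction Ia = S/5 = (500/119)/5 = 100/119 ≈ 0.840 in

S = 500/119 in ≈ 4.202 in; Ia = 100/119 in ≈ 0.840 in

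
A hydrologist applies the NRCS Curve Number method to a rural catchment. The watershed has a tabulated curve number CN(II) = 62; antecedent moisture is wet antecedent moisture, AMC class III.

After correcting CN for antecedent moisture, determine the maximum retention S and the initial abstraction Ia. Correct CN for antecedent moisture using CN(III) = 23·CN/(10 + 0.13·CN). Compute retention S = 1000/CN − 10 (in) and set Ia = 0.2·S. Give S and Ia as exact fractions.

S = 1900/713 in ≈ 2.665 in; Ia = 380/713 in ≈ 0.533 in

Wet (AMC III): CN(III) = 23·62/(10 + 0.13·62) = 1426/(903/50) = 71300/903 ≈ 78.959
Max retention: S = 1000/(71300/903) − 10 = 1900/713 in (≈ 2.665 in)
Initial abstraction Ia = S/5 = (1900/713)/5 = 380/713 ≈ 0.533 in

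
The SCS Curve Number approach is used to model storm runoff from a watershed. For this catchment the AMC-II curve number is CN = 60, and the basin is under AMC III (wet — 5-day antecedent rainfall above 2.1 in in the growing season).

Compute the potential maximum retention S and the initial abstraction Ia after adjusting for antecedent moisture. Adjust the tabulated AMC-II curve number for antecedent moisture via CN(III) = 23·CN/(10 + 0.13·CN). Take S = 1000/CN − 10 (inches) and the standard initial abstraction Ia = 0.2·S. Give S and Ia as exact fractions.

CN(III) from CN(II)=60: (23·60)/(10 + 0.13·60) = 6900/89 ≈ 77.528
Max retention: S = 1000/(6900/89) − 10 = 200/69 in (≈ 2.899 in)
Ia = 0.2·(200/69) = 40/69 in ≈ 0.580 in

S = 200/69 in ≈ 2.899 in; Ia = 40/69 in ≈ 0.580 in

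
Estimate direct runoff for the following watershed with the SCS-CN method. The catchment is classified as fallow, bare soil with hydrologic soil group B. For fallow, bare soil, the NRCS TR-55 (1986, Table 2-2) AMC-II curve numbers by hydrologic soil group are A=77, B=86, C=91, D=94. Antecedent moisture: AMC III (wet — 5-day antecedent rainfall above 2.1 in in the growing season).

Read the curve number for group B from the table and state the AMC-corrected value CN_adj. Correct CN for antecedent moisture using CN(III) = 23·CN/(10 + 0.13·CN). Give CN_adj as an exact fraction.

CN_adj = 98900/1059 ≈ 93.390

NRCS table: fallow, bare soil, soil group B → CN(II) = 86
CN(III) from CN(II)=86: (23·86)/(10 + 0.13·86) = 98900/1059 ≈ 93.390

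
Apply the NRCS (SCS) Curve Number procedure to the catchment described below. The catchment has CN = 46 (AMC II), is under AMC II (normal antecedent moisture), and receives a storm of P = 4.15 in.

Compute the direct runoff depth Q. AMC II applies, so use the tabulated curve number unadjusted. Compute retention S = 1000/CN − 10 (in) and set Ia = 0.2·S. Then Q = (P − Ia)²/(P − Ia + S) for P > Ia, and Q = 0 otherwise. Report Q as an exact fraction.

Q = 687241/2865340 in ≈ 0.240 in

Average conditions: CN = 46 (no AMC adjustment).
S = 1000/46 − 10 = 270/23 in ≈ 11.739 in
Ia = 0.2·(270/23) = 54/23 in ≈ 2.348 in
P − Ia = 4.150 − 2.348 = 829/460 ≈ 1.802 in (> 0, runoff occurs)
Q: (829/460)² ÷ (6229/460) = 687241/2865340 in (≈ 0.240 in)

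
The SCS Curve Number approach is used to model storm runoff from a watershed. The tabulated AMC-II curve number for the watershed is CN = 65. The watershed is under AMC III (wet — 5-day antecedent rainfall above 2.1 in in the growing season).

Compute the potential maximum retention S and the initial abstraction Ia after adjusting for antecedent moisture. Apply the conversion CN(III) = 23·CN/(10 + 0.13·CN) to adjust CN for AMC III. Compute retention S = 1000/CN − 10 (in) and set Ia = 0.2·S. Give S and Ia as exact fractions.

S = 700/299 in ≈ 2.341 in; Ia = 140/299 in ≈ 0.468 in

Adjust CN=65 to AMC III: 23·65/(10 + 0.13·65) → 1495 ÷ (369/20) = 29900/369 ≈ 81.030
Max retention: S = 1000/(29900/369) − 10 = 700/299 in (≈ 2.341 in)
Ia = 0.2·(700/299) = 140/299 in ≈ 0.468 in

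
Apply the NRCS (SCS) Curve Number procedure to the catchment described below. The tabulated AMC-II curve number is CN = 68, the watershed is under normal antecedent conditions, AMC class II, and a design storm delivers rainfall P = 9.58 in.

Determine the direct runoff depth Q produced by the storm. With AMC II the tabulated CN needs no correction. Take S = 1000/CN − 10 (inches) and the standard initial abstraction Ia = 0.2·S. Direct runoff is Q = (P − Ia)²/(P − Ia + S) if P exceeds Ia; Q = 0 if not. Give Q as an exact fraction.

Q = 53919649/9641550 in ≈ 5.592 in

CN(II) = 68; AMC II needs no correction.
Retention S: 1000/CN − 10 with CN=68.000 → S = 80/17 ≈ 4.706 in
Ia = 0.2S: 0.2·4.706 = 0.941 in (exactly 16/17)
Excess rainfall: 9.580 − 0.941 = 8.639 in; P > Ia so Q > 0
Runoff Q = (P−Ia)²/(P−Ia+S) = (8.639)²/(8.639+4.706) = 53919649/9641550 ≈ 5.592 in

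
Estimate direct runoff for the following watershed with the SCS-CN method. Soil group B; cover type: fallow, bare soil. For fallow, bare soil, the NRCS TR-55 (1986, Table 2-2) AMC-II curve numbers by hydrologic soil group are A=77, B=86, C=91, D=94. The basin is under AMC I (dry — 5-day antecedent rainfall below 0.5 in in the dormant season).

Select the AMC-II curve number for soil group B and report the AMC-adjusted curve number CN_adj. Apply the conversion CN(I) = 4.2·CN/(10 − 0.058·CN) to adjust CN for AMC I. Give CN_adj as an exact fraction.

CN_adj = 12900/179 ≈ 72.067

NRCS table: fallow, bare soil, soil group B → CN(II) = 86
CN(I) from CN(II)=86: (4.2·86)/(10 − 0.058·86) = 12900/179 ≈ 72.067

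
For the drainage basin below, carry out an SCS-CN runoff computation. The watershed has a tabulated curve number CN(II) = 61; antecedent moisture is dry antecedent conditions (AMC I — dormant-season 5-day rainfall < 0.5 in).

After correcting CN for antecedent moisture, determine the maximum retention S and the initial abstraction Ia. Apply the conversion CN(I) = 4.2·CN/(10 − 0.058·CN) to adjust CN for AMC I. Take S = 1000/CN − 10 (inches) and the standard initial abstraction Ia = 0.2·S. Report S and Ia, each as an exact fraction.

Dry (AMC I): CN(I) = 4.2·61/(10 − 0.058·61) = (1281/5)/(3231/500) = 42700/1077 ≈ 39.647
Retention S: 1000/CN − 10 with CN=39.647 → S = 6500/427 ≈ 15.222 in
Ia = 0.2S: 0.2·15.222 = 3.044 in (exactly 1300/427)

S = 6500/427 in ≈ 15.222 in; Ia = 1300/427 in ≈ 3.044 in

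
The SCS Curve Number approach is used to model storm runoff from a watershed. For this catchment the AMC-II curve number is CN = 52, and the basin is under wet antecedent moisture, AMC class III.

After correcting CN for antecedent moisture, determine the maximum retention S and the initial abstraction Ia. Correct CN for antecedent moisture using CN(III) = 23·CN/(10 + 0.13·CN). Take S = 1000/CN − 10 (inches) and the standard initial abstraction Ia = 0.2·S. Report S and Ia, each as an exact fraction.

CN(III) from CN(II)=52: (23·52)/(10 + 0.13·52) = 29900/419 ≈ 71.360
S = 1000/(29900/419) − 10 = 1200/299 in ≈ 4.013 in
Ia = 0.2S: 0.2·4.013 = 0.803 in (exactly 240/299)

S = 1200/299 in ≈ 4.013 in; Ia = 240/299 in ≈ 0.803 in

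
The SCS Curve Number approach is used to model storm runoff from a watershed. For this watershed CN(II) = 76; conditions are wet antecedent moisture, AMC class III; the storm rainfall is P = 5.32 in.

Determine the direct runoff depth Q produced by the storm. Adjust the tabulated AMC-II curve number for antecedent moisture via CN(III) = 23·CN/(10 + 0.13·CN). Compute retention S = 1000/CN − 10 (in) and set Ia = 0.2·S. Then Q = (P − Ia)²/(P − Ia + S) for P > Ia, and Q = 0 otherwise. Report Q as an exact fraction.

Wet (AMC III): CN(III) = 23·76/(10 + 0.13·76) = 1748/(497/25) = 43700/497 ≈ 87.928
Retention S: 1000/CN − 10 with CN=87.928 → S = 600/437 ≈ 1.373 in
Ia = 0.2·(600/437) = 120/437 in ≈ 0.275 in
Since P=5.320 > Ia=0.275: effective rainfall P−Ia = 55121/10925 in
Q: (55121/10925)² ÷ (70121/10925) = 3038324641/766071925 in (≈ 3.966 in)

Q = 3038324641/766071925 in ≈ 3.966 in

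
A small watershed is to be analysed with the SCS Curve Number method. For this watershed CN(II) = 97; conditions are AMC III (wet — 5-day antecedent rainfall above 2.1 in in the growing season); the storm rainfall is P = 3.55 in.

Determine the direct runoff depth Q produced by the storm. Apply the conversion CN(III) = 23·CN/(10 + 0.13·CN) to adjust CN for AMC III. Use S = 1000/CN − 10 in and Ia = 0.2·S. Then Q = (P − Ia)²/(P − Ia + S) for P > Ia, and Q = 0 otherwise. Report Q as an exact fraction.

CN(III) from CN(II)=97: (23·97)/(10 + 0.13·97) = 223100/2261 ≈ 98.673
Max retention: S = 1000/(223100/2261) − 10 = 300/2231 in (≈ 0.134 in)
Ia = 0.2S: 0.2·0.134 = 0.027 in (exactly 60/2231)
P − Ia = 3.550 − 0.027 = 157201/44620 ≈ 3.523 in (> 0, runoff occurs)
Q: (157201/44620)² ÷ (163201/44620) = 24712154401/7282028620 in (≈ 3.394 in)

Q = 24712154401/7282028620 in ≈ 3.394 in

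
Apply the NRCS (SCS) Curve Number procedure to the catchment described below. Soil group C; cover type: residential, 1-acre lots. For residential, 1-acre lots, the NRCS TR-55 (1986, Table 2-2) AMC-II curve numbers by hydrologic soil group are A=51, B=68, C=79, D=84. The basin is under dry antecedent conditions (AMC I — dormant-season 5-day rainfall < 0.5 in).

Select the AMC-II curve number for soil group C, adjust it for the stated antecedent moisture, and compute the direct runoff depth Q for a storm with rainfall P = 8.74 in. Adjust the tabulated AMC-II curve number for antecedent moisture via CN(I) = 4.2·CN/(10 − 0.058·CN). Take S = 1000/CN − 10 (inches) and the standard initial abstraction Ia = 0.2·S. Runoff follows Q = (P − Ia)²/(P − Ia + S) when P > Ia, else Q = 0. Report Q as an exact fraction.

Q = 871607529/215365850 in ≈ 4.047 in

NRCS table: residential, 1-acre lots, soil group C → CN(II) = 79
CN(I) from CN(II)=79: (4.2·79)/(10 − 0.058·79) = 7900/129 ≈ 61.240
Max retention: S = 1000/(7900/129) − 10 = 500/79 in (≈ 6.329 in)
Initial abstraction Ia = S/5 = (500/79)/5 = 100/79 ≈ 1.266 in
Excess rainfall: 8.740 − 1.266 = 7.474 in; P > Ia so Q > 0
Q = (29523/3950)²/((29523/3950) + 500/79) = (871607529/15602500)/(54523/3950) = 871607529/215365850 in ≈ 4.047 in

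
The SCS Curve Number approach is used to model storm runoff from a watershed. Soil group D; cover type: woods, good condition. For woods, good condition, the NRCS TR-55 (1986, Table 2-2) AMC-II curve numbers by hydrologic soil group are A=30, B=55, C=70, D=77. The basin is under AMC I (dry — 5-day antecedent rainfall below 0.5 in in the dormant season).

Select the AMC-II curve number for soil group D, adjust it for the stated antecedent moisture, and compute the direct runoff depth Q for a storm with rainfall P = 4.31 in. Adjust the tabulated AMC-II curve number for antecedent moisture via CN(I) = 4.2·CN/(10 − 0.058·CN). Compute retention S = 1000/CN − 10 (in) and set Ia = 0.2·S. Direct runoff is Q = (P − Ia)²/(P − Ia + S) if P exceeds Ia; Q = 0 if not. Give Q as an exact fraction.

NRCS table: woods, good condition, soil group D → CN(II) = 77
Adjust CN=77 to AMC I: 4.2·77/(10 − 0.058·77) → (1617/5) ÷ (2767/500) = 161700/2767 ≈ 58.439
Retention S: 1000/CN − 10 with CN=58.439 → S = 11500/1617 ≈ 7.112 in
Ia = 0.2S: 0.2·7.112 = 1.422 in (exactly 2300/1617)
Excess rainfall: 4.310 − 1.422 = 2.888 in; P > Ia so Q > 0
Runoff Q = (P−Ia)²/(P−Ia+S) = (2.888)²/(2.888+7.112) = 218020823329/261457095900 ≈ 0.834 in

Q = 218020823329/261457095900 in ≈ 0.834 in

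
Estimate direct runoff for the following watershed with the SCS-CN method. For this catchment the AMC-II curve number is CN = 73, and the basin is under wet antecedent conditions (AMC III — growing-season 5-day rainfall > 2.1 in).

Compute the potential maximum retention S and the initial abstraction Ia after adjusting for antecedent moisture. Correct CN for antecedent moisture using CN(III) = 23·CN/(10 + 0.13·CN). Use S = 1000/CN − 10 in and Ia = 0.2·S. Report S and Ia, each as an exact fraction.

Wet (AMC III): CN(III) = 23·73/(10 + 0.13·73) = 1679/(1949/100) = 167900/1949 ≈ 86.147
S = 1000/(167900/1949) − 10 = 2700/1679 in ≈ 1.608 in
Initial abstraction Ia = S/5 = (2700/1679)/5 = 540/1679 ≈ 0.322 in

S = 2700/1679 in ≈ 1.608 in; Ia = 540/1679 in ≈ 0.322 in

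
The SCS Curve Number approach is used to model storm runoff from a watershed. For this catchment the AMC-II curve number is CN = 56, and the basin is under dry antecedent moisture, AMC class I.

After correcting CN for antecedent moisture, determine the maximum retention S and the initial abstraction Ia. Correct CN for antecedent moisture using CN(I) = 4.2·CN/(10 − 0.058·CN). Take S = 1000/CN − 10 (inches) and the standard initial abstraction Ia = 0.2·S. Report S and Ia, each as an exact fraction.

S = 2750/147 in ≈ 18.707 in; Ia = 550/147 in ≈ 3.741 in

CN(I) from CN(II)=56: (4.2·56)/(10 − 0.058·56) = 7350/211 ≈ 34.834
S = 1000/(7350/211) − 10 = 2750/147 in ≈ 18.707 in
Initial abstraction Ia = S/5 = (2750/147)/5 = 550/147 ≈ 3.741 in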